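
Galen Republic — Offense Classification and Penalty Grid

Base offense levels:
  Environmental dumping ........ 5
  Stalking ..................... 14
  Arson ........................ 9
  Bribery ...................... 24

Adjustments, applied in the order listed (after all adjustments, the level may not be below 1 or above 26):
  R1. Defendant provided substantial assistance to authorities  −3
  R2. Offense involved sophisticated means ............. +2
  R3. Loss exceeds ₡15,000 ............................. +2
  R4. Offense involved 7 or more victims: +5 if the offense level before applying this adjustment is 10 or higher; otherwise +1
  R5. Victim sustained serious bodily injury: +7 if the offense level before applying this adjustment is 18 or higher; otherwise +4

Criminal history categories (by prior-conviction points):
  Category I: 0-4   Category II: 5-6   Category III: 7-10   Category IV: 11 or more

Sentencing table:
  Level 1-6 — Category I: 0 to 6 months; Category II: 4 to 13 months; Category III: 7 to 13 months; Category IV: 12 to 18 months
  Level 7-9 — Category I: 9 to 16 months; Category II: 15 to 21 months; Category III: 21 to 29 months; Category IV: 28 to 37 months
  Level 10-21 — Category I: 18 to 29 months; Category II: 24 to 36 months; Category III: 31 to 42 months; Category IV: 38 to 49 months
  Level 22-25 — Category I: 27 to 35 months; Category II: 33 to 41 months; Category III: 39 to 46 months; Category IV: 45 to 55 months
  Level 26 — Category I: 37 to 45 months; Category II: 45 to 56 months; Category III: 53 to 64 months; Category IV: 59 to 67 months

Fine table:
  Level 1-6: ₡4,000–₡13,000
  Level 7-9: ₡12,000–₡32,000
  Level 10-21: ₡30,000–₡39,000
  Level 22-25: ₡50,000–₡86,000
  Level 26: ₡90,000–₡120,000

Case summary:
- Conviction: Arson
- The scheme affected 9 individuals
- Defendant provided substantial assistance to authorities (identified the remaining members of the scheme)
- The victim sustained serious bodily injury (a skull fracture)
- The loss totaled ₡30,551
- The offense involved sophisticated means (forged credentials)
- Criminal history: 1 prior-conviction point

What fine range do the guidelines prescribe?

Base offense level for arson: 9.
R1 applies: 9 − 3 = 6.
R2 applies: 6 + 2 = 8.
R3 applies: 8 + 2 = 10.
R4 applies (level before this adjustment is 10 ≥ 10, so +5): 10 + 5 = 15.
R5 applies (level before this adjustment is 15 < 18, so +4): 15 + 4 = 19.
Final offense level: 19.
Level 19 falls in the 10-21 band.
Fine table: Level 10-21 → ₡30,000–₡39,000.

₡30,000–₡39,000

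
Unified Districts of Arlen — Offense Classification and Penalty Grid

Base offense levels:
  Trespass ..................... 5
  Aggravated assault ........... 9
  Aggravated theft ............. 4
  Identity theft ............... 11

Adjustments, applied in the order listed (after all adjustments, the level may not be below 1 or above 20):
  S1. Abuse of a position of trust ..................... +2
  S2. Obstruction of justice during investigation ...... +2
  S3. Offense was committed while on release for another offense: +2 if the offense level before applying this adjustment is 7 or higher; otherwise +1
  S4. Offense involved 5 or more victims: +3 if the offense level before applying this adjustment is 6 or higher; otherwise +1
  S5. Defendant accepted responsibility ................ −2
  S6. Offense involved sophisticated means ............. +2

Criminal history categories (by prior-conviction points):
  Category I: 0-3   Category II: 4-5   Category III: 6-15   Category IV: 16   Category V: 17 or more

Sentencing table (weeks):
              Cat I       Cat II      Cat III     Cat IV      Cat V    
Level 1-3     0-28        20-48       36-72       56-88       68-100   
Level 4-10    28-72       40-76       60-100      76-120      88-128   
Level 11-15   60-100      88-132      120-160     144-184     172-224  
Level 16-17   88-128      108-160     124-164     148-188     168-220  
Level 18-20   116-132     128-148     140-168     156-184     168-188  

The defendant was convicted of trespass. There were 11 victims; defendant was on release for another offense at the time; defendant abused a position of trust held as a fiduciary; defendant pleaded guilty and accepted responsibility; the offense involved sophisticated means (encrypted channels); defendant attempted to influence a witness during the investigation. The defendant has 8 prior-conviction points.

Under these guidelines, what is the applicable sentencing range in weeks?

Base offense level for trespass: 5.
S1 applies: 5 + 2 = 7.
S2 applies: 7 + 2 = 9.
S3 applies (level before this adjustment is 9 ≥ 7, so +2): 9 + 2 = 11.
S4 applies (level before this adjustment is 11 ≥ 6, so +3): 11 + 3 = 14.
S5 applies: 14 − 2 = 12.
S6 applies: 12 + 2 = 14.
Final offense level: 14.
Criminal history: 8 prior points → Category III (6-15).
Level 14 falls in the 11-15 band.
Grid: Level 11-15 × Category III = 120-160 weeks.

120-160 weeks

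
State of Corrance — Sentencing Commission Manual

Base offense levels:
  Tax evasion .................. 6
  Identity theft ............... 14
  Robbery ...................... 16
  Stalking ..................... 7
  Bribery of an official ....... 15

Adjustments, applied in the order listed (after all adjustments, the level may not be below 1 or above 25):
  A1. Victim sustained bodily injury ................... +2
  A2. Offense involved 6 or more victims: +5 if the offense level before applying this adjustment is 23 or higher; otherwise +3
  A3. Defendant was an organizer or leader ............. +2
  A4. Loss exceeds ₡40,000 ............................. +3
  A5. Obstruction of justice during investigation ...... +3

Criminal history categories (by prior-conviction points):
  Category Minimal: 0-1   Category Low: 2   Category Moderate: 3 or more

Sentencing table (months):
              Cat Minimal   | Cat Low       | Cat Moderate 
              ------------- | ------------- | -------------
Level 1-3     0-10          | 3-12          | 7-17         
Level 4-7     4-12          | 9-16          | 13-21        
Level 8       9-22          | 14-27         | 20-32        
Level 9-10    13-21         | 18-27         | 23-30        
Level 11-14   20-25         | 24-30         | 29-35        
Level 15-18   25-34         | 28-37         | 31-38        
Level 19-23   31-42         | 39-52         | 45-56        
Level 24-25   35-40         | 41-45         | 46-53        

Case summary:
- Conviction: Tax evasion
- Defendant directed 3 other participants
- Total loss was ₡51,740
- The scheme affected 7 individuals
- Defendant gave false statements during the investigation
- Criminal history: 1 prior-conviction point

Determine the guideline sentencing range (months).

Base offense level for tax evasion: 6.
A1 does not apply.
A2 applies (level before this adjustment is 6 < 23, so +3): 6 + 3 = 9.
A3 applies: 9 + 2 = 11.
A4 applies: 11 + 3 = 14.
A5 applies: 14 + 3 = 17.
Final offense level: 17.
Criminal history: 1 prior point → Category Minimal (0-1).
Level 17 falls in the 15-18 band.
Grid: Level 15-18 × Category Minimal = 25-34 months.

25-34 months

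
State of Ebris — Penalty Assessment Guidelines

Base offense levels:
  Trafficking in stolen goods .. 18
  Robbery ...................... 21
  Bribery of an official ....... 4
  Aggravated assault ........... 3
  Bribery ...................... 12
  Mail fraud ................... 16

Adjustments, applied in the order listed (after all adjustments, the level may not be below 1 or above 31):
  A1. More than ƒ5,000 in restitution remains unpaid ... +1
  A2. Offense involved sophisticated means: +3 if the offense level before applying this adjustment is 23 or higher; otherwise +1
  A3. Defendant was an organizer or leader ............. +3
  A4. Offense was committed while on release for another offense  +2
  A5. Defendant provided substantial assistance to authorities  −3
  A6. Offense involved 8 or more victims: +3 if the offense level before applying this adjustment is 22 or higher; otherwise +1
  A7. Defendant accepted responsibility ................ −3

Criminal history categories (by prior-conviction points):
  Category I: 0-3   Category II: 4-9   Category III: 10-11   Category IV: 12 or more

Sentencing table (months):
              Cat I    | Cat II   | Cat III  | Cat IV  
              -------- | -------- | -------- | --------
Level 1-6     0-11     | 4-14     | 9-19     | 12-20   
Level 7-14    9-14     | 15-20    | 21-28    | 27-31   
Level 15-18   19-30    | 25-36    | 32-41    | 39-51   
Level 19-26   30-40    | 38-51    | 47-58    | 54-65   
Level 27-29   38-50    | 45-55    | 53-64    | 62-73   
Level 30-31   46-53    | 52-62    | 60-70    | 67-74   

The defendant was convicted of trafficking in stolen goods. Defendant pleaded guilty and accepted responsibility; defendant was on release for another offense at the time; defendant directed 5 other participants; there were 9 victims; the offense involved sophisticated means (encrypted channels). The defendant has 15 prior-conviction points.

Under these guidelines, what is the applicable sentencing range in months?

Base offense level for trafficking in stolen goods: 18.
A1 does not apply.
A2 applies (level before this adjustment is 18 < 23, so +1): 18 + 1 = 19.
A3 applies: 19 + 3 = 22.
A4 applies: 22 + 2 = 24.
A6 applies (level before this adjustment is 24 ≥ 22, so +3): 24 + 3 = 27.
A7 applies: 27 − 3 = 24.
Final offense level: 24.
Criminal history: 15 prior points → Category IV (12+).
Level 24 falls in the 19-26 band.
Grid: Level 19-26 × Category IV = 54-65 months.

54-65 months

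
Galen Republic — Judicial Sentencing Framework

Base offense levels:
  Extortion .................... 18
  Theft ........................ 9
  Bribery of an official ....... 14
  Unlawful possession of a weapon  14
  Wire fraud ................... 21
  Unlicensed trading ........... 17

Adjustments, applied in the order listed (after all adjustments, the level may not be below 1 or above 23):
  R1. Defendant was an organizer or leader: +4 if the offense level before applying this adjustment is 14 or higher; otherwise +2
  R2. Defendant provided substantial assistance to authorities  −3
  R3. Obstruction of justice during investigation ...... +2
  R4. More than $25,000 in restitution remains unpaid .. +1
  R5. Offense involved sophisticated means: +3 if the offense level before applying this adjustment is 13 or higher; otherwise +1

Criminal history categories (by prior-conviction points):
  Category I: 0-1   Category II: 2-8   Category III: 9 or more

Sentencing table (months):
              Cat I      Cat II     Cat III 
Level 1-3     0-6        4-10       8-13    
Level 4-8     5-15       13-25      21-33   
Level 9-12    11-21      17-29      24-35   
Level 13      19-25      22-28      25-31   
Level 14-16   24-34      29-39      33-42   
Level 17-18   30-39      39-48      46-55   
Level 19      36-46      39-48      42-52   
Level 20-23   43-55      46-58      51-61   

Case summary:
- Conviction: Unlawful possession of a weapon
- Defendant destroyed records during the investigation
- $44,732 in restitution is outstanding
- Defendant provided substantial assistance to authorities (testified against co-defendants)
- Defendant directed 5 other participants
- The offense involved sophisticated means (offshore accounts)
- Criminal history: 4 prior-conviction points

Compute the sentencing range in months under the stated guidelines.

46-58 months

Base offense level for unlawful possession of a weapon: 14.
R1 applies (level before this adjustment is 14 ≥ 14, so +4): 14 + 4 = 18.
R2 applies: 18 − 3 = 15.
R3 applies: 15 + 2 = 17.
R4 applies: 17 + 1 = 18.
R5 applies (level before this adjustment is 18 ≥ 13, so +3): 18 + 3 = 21.
Final offense level: 21.
Criminal history: 4 prior points → Category II (2-8).
Level 21 falls in the 20-23 band.
Grid: Level 20-23 × Category II = 46-58 months.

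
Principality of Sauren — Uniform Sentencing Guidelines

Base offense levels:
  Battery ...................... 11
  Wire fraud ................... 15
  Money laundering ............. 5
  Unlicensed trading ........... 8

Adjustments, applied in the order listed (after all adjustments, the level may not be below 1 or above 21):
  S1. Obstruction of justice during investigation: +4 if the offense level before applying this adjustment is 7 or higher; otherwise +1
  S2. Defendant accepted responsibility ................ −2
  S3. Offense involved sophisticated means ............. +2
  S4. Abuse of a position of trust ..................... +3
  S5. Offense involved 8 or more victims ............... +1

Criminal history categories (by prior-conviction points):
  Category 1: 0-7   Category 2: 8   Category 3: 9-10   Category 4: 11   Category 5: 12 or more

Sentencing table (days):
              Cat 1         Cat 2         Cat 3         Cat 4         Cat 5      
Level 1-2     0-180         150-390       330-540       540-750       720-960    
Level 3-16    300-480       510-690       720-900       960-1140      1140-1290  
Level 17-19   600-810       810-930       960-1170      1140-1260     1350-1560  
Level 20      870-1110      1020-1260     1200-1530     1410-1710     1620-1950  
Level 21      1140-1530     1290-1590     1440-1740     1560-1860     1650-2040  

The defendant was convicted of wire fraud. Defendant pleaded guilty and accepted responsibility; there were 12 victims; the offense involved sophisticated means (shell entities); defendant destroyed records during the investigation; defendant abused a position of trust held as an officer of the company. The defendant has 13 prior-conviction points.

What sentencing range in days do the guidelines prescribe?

Base offense level for wire fraud: 15.
S1 applies (level before this adjustment is 15 ≥ 7, so +4): 15 + 4 = 19.
S2 applies: 19 − 2 = 17.
S3 applies: 17 + 2 = 19.
S4 applies: 19 + 3 = 22.
S5 applies: 22 + 1 = 23.
Level 23 exceeds the maximum of 21; capped at 21.
Final offense level: 21.
Criminal history: 13 prior points → Category 5 (12+).
Level 21 falls in the 21 band.
Grid: Level 21 × Category 5 = 1650-2040 days.

1650-2040 days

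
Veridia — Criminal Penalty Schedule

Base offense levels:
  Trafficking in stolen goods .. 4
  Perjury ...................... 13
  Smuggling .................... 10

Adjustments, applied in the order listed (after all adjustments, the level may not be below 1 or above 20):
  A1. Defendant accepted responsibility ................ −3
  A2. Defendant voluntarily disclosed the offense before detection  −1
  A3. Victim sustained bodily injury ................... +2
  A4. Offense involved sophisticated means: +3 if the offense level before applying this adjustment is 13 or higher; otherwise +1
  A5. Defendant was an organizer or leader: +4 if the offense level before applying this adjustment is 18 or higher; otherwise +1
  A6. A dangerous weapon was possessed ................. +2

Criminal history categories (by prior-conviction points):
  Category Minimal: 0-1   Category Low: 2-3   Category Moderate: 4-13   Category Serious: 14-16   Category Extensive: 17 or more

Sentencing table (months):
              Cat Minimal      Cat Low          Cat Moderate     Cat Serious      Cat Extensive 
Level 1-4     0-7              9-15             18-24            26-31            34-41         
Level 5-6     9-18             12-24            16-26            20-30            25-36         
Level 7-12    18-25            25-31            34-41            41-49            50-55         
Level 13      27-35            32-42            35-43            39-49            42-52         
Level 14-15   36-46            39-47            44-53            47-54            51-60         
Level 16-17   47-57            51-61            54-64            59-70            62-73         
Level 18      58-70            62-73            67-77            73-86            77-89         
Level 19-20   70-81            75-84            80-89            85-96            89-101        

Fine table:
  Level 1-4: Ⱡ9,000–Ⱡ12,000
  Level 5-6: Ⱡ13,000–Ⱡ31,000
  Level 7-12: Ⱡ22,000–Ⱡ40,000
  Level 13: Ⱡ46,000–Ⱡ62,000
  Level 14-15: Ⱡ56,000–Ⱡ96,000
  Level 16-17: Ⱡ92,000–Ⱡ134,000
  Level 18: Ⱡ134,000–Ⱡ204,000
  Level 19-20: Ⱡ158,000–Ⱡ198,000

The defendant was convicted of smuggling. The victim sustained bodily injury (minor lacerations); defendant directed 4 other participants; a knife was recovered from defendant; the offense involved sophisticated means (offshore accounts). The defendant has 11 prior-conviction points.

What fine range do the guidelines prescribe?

Ⱡ92,000–Ⱡ134,000

Base offense level for smuggling: 10.
A2 does not apply.
A3 applies: 10 + 2 = 12.
A4 applies (level before this adjustment is 12 < 13, so +1): 12 + 1 = 13.
A5 applies (level before this adjustment is 13 < 18, so +1): 13 + 1 = 14.
A6 applies: 14 + 2 = 16.
Final offense level: 16.
Level 16 falls in the 16-17 band.
Fine table: Level 16-17 → Ⱡ92,000–Ⱡ134,000.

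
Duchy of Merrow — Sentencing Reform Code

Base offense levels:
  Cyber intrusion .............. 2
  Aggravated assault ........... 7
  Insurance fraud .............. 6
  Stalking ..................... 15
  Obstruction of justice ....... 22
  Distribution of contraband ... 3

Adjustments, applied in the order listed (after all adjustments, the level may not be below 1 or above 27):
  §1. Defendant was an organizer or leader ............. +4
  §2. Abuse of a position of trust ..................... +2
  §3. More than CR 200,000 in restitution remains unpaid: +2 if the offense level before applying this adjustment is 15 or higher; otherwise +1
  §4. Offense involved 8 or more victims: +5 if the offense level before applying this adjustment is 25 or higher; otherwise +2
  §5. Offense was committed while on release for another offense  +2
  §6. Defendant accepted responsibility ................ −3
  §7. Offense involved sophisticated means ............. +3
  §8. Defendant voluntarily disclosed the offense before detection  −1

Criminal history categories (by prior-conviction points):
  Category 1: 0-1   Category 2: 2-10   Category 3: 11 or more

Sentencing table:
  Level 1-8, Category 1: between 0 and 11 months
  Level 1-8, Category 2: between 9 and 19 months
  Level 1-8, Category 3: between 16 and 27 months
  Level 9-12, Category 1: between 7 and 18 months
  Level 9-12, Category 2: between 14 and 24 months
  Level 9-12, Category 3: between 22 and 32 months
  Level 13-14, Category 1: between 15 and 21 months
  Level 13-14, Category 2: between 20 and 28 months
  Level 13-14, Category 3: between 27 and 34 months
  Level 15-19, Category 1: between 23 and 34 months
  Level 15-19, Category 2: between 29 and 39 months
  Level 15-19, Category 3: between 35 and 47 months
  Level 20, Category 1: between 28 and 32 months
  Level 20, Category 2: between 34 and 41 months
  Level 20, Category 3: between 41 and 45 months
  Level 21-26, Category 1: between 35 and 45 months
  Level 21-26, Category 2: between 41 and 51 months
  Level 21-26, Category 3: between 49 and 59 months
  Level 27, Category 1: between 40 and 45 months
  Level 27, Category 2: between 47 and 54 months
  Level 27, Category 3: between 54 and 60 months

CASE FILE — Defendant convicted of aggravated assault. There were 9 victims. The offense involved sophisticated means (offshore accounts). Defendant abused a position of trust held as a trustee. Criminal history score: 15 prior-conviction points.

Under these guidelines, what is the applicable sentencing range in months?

27-34 months

Base offense level for aggravated assault: 7.
§1 does not apply.
§2 applies: 7 + 2 = 9.
§4 applies (level before this adjustment is 9 < 25, so +2): 9 + 2 = 11.
§6 does not apply.
§7 applies: 11 + 3 = 14.
§8 does not apply.
Final offense level: 14.
Criminal history: 15 prior points → Category 3 (11+).
Level 14 falls in the 13-14 band.
Grid: Level 13-14 × Category 3 = 27-34 months.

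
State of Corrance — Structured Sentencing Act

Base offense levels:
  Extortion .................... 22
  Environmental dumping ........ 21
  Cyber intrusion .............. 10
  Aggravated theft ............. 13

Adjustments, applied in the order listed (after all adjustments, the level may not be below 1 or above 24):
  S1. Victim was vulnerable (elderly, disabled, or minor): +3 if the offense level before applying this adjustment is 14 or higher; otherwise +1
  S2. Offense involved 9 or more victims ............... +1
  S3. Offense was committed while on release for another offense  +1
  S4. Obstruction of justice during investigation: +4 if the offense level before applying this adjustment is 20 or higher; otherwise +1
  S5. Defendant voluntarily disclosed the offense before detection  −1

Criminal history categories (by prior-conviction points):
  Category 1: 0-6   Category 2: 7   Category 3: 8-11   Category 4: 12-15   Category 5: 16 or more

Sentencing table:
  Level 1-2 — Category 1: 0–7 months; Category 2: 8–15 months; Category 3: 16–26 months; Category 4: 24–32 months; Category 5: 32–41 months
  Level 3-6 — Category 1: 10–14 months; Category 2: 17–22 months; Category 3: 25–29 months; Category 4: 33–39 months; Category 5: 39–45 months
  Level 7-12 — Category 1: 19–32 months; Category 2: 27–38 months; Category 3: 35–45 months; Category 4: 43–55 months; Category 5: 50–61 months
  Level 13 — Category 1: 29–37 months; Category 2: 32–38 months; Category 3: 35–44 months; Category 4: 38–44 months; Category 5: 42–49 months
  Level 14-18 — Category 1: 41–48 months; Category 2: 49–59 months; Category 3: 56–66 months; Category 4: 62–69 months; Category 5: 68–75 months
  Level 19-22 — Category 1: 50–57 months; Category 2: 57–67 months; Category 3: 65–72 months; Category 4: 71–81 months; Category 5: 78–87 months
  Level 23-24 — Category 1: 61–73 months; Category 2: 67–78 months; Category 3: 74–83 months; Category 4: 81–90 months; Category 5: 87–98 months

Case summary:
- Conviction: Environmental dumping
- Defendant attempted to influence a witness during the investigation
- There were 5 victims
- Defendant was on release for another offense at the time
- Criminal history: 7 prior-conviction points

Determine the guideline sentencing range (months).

67-78 months

Base offense level for environmental dumping: 21.
S1 does not apply.
S3 applies: 21 + 1 = 22.
S4 applies (level before this adjustment is 22 ≥ 20, so +4): 22 + 4 = 26.
S5 does not apply.
Level 26 exceeds the maximum of 24; capped at 24.
Final offense level: 24.
Criminal history: 7 prior points → Category 2 (7).
Level 24 falls in the 23-24 band.
Grid: Level 23-24 × Category 2 = 67-78 months.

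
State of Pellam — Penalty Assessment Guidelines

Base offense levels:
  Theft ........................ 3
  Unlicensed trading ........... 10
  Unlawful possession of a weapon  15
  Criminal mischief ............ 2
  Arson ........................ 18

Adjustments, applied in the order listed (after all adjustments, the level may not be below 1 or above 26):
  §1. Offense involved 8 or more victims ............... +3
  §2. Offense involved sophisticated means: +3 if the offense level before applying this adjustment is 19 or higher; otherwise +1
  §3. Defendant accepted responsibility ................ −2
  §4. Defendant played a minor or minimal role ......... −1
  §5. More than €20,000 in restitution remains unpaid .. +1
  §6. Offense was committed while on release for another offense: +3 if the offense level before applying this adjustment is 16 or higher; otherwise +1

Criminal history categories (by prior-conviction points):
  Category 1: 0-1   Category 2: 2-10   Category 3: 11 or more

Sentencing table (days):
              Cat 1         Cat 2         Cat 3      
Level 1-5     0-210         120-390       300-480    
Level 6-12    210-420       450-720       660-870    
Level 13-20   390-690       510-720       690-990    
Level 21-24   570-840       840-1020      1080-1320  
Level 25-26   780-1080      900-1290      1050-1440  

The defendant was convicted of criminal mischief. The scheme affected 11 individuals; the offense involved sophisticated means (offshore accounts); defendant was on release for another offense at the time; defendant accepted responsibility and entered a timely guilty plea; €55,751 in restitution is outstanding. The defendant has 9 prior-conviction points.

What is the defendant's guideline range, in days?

450-720 days

Base offense level for criminal mischief: 2.
§1 applies: 2 + 3 = 5.
§2 applies (level before this adjustment is 5 < 19, so +1): 5 + 1 = 6.
§3 applies: 6 − 2 = 4.
§4 does not apply.
§5 applies: 4 + 1 = 5.
§6 applies (level before this adjustment is 5 < 16, so +1): 5 + 1 = 6.
Final offense level: 6.
Criminal history: 9 prior points → Category 2 (2-10).
Level 6 falls in the 6-12 band.
Grid: Level 6-12 × Category 2 = 450-720 days.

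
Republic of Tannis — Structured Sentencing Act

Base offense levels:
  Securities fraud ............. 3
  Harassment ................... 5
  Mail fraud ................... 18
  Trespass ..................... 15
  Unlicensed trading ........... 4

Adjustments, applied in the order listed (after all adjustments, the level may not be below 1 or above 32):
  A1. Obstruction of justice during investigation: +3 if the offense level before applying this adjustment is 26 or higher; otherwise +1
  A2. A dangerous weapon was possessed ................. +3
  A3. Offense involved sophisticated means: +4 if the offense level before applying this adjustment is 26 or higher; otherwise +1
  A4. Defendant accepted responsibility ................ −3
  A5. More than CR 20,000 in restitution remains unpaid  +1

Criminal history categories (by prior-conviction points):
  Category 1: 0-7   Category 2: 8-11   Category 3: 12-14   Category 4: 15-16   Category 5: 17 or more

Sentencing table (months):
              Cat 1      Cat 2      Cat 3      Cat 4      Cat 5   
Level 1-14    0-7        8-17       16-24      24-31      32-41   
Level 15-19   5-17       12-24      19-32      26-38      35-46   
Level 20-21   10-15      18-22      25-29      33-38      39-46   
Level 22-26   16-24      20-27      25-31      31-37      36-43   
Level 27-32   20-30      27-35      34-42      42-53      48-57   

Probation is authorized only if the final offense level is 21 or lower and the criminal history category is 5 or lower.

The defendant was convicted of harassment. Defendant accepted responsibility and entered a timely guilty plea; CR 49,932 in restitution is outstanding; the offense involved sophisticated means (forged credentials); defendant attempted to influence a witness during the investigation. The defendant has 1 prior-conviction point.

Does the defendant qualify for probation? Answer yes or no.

Base offense level for harassment: 5.
A1 applies (level before this adjustment is 5 < 26, so +1): 5 + 1 = 6.
A3 applies (level before this adjustment is 6 < 26, so +1): 6 + 1 = 7.
A4 applies: 7 − 3 = 4.
A5 applies: 4 + 1 = 5.
Final offense level: 5.
Criminal history: 1 prior point → Category 1 (0-7).
Level 5 falls in the 1-14 band.
Grid: Level 1-14 × Category 1 = 0-7 months.
Probation check: level 5 ≤ 21 and category 1 ≤ 5 → eligible.

Yes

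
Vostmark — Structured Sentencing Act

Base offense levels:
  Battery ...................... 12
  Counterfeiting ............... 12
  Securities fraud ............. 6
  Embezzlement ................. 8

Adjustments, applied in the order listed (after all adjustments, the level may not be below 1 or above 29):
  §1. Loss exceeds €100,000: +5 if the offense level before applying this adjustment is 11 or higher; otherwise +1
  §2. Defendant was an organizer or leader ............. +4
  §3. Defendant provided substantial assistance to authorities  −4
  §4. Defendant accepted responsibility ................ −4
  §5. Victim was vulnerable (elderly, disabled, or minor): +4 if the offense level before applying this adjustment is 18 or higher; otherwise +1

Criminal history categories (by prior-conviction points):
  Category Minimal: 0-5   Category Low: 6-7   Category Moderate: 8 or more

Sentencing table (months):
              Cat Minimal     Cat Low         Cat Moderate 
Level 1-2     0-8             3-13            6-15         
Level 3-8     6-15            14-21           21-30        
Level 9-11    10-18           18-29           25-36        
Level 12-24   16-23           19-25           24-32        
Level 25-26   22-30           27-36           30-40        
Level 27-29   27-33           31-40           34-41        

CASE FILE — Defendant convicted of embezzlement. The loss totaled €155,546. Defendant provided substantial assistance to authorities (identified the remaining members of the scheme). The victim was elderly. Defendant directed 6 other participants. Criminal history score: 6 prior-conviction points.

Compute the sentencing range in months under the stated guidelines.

Base offense level for embezzlement: 8.
§1 applies (level before this adjustment is 8 < 11, so +1): 8 + 1 = 9.
§2 applies: 9 + 4 = 13.
§3 applies: 13 − 4 = 9.
§4 does not apply.
§5 applies (level before this adjustment is 9 < 18, so +1): 9 + 1 = 10.
Final offense level: 10.
Criminal history: 6 prior points → Category Low (6-7).
Level 10 falls in the 9-11 band.
Grid: Level 9-11 × Category Low = 18-29 months.

18-29 months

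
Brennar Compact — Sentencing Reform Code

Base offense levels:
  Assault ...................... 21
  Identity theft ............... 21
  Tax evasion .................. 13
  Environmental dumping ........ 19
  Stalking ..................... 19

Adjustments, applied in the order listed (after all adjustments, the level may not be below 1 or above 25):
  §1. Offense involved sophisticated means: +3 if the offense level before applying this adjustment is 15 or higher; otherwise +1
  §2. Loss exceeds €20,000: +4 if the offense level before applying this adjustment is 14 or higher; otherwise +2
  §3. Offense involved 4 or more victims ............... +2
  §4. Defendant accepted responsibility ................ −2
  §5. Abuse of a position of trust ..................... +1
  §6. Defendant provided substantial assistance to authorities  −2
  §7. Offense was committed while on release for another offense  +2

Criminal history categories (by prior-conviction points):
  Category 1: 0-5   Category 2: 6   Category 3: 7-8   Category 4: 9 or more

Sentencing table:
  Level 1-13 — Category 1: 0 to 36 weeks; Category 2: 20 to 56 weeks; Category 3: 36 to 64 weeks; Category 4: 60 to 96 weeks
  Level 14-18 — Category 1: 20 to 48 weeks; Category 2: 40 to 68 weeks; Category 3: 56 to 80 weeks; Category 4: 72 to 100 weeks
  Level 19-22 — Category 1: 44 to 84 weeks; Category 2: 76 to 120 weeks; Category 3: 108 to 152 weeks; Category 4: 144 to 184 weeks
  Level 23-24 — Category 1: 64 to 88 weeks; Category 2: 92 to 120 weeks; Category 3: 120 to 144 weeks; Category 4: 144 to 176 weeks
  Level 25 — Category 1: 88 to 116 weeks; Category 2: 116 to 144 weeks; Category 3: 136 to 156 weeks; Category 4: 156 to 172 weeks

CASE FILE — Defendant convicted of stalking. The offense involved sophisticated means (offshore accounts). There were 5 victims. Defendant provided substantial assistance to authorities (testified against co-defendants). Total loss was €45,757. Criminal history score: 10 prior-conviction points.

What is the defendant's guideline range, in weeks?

156-172 weeks

Base offense level for stalking: 19.
§1 applies (level before this adjustment is 19 ≥ 15, so +3): 19 + 3 = 22.
§2 applies (level before this adjustment is 22 ≥ 14, so +4): 22 + 4 = 26.
§3 applies: 26 + 2 = 28.
§6 applies: 28 − 2 = 26.
Level 26 exceeds the maximum of 25; capped at 25.
Final offense level: 25.
Criminal history: 10 prior points → Category 4 (9+).
Level 25 falls in the 25 band.
Grid: Level 25 × Category 4 = 156-172 weeks.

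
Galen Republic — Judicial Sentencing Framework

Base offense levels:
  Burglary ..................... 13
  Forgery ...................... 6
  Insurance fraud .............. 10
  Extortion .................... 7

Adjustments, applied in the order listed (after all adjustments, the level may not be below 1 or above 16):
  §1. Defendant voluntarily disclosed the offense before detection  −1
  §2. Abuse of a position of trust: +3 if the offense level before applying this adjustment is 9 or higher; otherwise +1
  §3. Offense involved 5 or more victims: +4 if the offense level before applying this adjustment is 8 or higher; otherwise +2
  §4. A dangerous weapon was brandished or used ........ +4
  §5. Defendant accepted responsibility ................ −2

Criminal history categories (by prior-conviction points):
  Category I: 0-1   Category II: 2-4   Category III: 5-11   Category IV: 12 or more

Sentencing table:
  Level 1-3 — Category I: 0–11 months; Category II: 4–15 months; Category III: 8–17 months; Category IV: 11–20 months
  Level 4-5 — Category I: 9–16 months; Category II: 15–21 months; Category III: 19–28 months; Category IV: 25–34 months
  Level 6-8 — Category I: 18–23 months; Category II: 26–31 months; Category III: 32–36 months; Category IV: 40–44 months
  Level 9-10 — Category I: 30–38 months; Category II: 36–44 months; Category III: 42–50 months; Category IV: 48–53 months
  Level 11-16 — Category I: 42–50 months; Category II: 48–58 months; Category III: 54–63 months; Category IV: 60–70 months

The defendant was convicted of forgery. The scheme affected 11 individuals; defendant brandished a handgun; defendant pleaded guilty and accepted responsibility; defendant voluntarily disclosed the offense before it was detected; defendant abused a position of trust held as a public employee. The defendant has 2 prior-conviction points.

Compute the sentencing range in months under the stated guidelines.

36-44 months

Base offense level for forgery: 6.
§1 applies: 6 − 1 = 5.
§2 applies (level before this adjustment is 5 < 9, so +1): 5 + 1 = 6.
§3 applies (level before this adjustment is 6 < 8, so +2): 6 + 2 = 8.
§4 applies: 8 + 4 = 12.
§5 applies: 12 − 2 = 10.
Final offense level: 10.
Criminal history: 2 prior points → Category II (2-4).
Level 10 falls in the 9-10 band.
Grid: Level 9-10 × Category II = 36-44 months.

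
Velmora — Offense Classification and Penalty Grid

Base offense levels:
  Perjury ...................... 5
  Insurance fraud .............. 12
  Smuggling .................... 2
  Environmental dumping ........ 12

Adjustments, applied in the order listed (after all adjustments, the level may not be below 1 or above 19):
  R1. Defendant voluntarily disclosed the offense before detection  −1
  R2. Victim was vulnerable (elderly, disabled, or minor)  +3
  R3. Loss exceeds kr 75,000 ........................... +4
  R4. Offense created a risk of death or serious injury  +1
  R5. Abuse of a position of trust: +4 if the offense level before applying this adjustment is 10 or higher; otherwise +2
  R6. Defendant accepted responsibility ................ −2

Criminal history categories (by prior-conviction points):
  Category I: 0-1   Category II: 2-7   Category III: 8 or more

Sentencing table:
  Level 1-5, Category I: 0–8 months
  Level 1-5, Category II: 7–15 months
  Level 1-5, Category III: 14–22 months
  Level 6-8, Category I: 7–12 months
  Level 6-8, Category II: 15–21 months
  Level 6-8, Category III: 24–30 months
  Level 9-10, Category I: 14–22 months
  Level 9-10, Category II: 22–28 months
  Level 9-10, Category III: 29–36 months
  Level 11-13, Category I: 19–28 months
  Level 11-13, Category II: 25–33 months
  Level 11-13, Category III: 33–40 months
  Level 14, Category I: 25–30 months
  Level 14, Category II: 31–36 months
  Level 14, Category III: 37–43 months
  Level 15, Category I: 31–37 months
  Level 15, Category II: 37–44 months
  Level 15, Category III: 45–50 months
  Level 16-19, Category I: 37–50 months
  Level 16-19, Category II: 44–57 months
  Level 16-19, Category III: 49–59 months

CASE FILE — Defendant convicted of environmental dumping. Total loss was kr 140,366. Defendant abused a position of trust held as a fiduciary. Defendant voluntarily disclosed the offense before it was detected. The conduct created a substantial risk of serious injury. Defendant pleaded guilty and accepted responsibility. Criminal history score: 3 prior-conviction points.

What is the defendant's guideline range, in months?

Base offense level for environmental dumping: 12.
R1 applies: 12 − 1 = 11.
R2 does not apply.
R3 applies: 11 + 4 = 15.
R4 applies: 15 + 1 = 16.
R5 applies (level before this adjustment is 16 ≥ 10, so +4): 16 + 4 = 20.
R6 applies: 20 − 2 = 18.
Final offense level: 18.
Criminal history: 3 prior points → Category II (2-7).
Level 18 falls in the 16-19 band.
Grid: Level 16-19 × Category II = 44-57 months.

44-57 months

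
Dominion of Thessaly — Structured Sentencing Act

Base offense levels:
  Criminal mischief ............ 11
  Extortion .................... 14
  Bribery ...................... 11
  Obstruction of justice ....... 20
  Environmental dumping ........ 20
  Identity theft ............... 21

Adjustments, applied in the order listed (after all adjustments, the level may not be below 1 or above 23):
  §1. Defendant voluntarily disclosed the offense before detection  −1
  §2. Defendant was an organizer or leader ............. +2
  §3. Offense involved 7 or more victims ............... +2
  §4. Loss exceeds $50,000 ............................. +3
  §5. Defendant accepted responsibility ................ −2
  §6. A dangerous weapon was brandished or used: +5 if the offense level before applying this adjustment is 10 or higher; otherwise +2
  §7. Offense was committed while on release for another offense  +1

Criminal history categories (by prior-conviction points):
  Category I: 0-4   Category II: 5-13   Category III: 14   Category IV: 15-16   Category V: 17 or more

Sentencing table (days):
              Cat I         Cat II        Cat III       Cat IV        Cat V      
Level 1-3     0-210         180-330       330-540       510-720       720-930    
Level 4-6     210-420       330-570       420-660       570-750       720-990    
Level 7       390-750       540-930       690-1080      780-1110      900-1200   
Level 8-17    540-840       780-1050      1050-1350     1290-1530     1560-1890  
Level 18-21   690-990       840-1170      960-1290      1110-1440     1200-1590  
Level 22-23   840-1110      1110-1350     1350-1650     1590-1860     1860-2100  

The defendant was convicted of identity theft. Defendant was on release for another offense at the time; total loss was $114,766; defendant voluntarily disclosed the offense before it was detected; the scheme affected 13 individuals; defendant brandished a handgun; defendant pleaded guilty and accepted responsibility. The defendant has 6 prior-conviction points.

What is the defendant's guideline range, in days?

Base offense level for identity theft: 21.
§1 applies: 21 − 1 = 20.
§3 applies: 20 + 2 = 22.
§4 applies: 22 + 3 = 25.
§5 applies: 25 − 2 = 23.
§6 applies (level before this adjustment is 23 ≥ 10, so +5): 23 + 5 = 28.
§7 applies: 28 + 1 = 29.
Level 29 exceeds the maximum of 23; capped at 23.
Final offense level: 23.
Criminal history: 6 prior points → Category II (5-13).
Level 23 falls in the 22-23 band.
Grid: Level 22-23 × Category II = 1110-1350 days.

1110-1350 days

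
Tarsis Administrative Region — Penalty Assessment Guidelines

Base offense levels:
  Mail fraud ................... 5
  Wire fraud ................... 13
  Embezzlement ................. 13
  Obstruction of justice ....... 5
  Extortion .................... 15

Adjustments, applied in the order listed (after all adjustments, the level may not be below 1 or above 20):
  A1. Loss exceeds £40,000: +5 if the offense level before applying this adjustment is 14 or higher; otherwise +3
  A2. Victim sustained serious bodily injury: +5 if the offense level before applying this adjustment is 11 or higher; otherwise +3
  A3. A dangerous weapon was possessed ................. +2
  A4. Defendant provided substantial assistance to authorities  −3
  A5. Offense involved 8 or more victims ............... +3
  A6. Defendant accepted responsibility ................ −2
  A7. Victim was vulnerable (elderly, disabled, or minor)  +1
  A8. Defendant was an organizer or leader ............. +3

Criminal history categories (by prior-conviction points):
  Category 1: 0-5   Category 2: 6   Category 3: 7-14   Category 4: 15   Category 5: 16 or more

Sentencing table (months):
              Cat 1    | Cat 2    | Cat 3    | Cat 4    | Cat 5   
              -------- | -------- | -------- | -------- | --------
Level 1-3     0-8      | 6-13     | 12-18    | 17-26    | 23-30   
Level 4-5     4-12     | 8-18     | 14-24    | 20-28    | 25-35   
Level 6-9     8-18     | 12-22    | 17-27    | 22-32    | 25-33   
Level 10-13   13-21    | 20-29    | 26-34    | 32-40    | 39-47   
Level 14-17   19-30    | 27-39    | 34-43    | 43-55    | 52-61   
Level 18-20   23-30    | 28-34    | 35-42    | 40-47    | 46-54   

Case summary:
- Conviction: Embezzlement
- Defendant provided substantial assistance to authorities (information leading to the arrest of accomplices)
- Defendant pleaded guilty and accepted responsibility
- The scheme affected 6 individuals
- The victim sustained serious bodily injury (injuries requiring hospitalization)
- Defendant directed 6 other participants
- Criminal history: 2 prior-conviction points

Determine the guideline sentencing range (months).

19-30 months

Base offense level for embezzlement: 13.
A1 does not apply.
A2 applies (level before this adjustment is 13 ≥ 11, so +5): 13 + 5 = 18.
A3 does not apply.
A4 applies: 18 − 3 = 15.
A6 applies: 15 − 2 = 13.
A7 does not apply.
A8 applies: 13 + 3 = 16.
Final offense level: 16.
Criminal history: 2 prior points → Category 1 (0-5).
Level 16 falls in the 14-17 band.
Grid: Level 14-17 × Category 1 = 19-30 months.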